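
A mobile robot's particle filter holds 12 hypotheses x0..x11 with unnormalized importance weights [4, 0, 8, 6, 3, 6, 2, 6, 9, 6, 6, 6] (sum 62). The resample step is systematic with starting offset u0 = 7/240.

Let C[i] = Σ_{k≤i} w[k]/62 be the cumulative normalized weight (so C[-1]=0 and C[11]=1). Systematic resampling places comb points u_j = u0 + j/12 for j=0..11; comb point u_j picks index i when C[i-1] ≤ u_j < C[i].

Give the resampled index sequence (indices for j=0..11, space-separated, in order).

C = [2/31, 2/31, 6/31, 9/31, 21/62, 27/62, 29/62, 35/62, 22/31, 25/31, 28/31, 1]
j=0: u_0=7/240 ∈ [0, 2/31) → index 0
j=1: u_1=9/80 ∈ [2/31, 6/31) → index 2
j=2: u_2=47/240 ∈ [6/31, 9/31) → index 3
j=3: u_3=67/240 ∈ [6/31, 9/31) → index 3
j=4: u_4=29/80 ∈ [21/62, 27/62) → index 5
j=5: u_5=107/240 ∈ [27/62, 29/62) → index 6
j=6: u_6=127/240 ∈ [29/62, 35/62) → index 7
j=7: u_7=49/80 ∈ [35/62, 22/31) → index 8
j=8: u_8=167/240 ∈ [35/62, 22/31) → index 8
j=9: u_9=187/240 ∈ [22/31, 25/31) → index 9
j=10: u_10=69/80 ∈ [25/31, 28/31) → index 10
j=11: u_11=227/240 ∈ [28/31, 1) → index 11

0 2 3 3 5 6 7 8 8 9 10 11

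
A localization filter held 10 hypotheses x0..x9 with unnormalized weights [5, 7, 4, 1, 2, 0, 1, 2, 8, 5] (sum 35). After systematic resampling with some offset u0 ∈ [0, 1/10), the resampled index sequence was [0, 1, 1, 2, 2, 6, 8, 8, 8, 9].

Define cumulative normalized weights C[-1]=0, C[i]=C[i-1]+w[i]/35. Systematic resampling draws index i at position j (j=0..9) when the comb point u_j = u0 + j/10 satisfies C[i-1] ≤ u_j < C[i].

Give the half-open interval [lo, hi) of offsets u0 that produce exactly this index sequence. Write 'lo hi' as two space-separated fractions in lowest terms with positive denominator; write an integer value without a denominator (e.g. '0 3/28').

C = [1/7, 12/35, 16/35, 17/35, 19/35, 19/35, 4/7, 22/35, 6/7, 1]
j=0 picked index 0: u0 ∈ [0, 1/7)
j=1 picked index 1: u0 ∈ [3/70, 17/70)
j=2 picked index 1: u0 ∈ [-2/35, 1/7)
j=3 picked index 2: u0 ∈ [3/70, 11/70)
j=4 picked index 2: u0 ∈ [-2/35, 2/35)
j=5 picked index 6: u0 ∈ [3/70, 1/14)
j=6 picked index 8: u0 ∈ [1/35, 9/35)
j=7 picked index 8: u0 ∈ [-1/14, 11/70)
j=8 picked index 8: u0 ∈ [-6/35, 2/35)
j=9 picked index 9: u0 ∈ [-3/70, 1/10)
intersection: [3/70, 2/35)

3/70 2/35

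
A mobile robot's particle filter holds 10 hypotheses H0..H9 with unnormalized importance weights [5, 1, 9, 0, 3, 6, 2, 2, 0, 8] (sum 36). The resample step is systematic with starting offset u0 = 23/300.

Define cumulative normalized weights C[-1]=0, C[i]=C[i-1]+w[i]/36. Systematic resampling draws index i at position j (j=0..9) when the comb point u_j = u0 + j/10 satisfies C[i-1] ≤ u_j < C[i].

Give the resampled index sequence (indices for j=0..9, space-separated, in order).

C = [5/36, 1/6, 5/12, 5/12, 1/2, 2/3, 13/18, 7/9, 7/9, 1]
j=0: u_0=23/300 ∈ [0, 5/36) → index 0
j=1: u_1=53/300 ∈ [1/6, 5/12) → index 2
j=2: u_2=83/300 ∈ [1/6, 5/12) → index 2
j=3: u_3=113/300 ∈ [1/6, 5/12) → index 2
j=4: u_4=143/300 ∈ [5/12, 1/2) → index 4
j=5: u_5=173/300 ∈ [1/2, 2/3) → index 5
j=6: u_6=203/300 ∈ [2/3, 13/18) → index 6
j=7: u_7=233/300 ∈ [13/18, 7/9) → index 7
j=8: u_8=263/300 ∈ [7/9, 1) → index 9
j=9: u_9=293/300 ∈ [7/9, 1) → index 9

0 2 2 2 4 5 6 7 9 9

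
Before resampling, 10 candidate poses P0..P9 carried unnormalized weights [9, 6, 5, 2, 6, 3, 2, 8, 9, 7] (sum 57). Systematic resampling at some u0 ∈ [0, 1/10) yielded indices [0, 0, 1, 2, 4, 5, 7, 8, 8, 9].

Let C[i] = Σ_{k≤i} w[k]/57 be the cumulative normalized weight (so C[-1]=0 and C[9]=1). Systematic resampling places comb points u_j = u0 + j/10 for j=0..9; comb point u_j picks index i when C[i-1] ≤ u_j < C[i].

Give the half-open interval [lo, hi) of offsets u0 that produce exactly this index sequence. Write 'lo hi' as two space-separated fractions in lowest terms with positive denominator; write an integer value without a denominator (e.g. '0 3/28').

C = [3/19, 5/19, 20/57, 22/57, 28/57, 31/57, 11/19, 41/57, 50/57, 1]
j=0 picked index 0: u0 ∈ [0, 3/19)
j=1 picked index 0: u0 ∈ [-1/10, 11/190)
j=2 picked index 1: u0 ∈ [-4/95, 6/95)
j=3 picked index 2: u0 ∈ [-7/190, 29/570)
j=4 picked index 4: u0 ∈ [-4/285, 26/285)
j=5 picked index 5: u0 ∈ [-1/114, 5/114)
j=6 picked index 7: u0 ∈ [-2/95, 34/285)
j=7 picked index 8: u0 ∈ [11/570, 101/570)
j=8 picked index 8: u0 ∈ [-23/285, 22/285)
j=9 picked index 9: u0 ∈ [-13/570, 1/10)
intersection: [11/570, 5/114)

11/570 5/114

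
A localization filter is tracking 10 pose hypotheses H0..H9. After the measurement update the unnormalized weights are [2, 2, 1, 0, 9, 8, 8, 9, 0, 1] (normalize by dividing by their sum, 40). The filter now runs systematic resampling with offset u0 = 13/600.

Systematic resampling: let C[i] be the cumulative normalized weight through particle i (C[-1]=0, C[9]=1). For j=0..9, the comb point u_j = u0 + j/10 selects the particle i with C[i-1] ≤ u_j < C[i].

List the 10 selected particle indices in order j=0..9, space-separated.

C = [1/20, 1/10, 1/8, 1/8, 7/20, 11/20, 3/4, 39/40, 39/40, 1]
j=0: u_0=13/600 ∈ [0, 1/20) → index 0
j=1: u_1=73/600 ∈ [1/10, 1/8) → index 2
j=2: u_2=133/600 ∈ [1/8, 7/20) → index 4
j=3: u_3=193/600 ∈ [1/8, 7/20) → index 4
j=4: u_4=253/600 ∈ [7/20, 11/20) → index 5
j=5: u_5=313/600 ∈ [7/20, 11/20) → index 5
j=6: u_6=373/600 ∈ [11/20, 3/4) → index 6
j=7: u_7=433/600 ∈ [11/20, 3/4) → index 6
j=8: u_8=493/600 ∈ [3/4, 39/40) → index 7
j=9: u_9=553/600 ∈ [3/4, 39/40) → index 7

0 2 4 4 5 5 6 6 7 7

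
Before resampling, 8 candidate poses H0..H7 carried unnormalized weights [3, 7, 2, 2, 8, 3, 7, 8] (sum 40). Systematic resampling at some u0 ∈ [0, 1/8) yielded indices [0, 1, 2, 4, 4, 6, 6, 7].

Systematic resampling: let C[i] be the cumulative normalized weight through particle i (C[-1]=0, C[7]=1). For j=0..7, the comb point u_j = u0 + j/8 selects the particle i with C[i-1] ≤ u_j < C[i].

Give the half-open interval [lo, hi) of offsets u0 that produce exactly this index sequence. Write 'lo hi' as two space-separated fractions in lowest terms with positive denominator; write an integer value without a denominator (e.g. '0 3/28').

C = [3/40, 1/4, 3/10, 7/20, 11/20, 5/8, 4/5, 1]
j=0 picked index 0: u0 ∈ [0, 3/40)
j=1 picked index 1: u0 ∈ [-1/20, 1/8)
j=2 picked index 2: u0 ∈ [0, 1/20)
j=3 picked index 4: u0 ∈ [-1/40, 7/40)
j=4 picked index 4: u0 ∈ [-3/20, 1/20)
j=5 picked index 6: u0 ∈ [0, 7/40)
j=6 picked index 6: u0 ∈ [-1/8, 1/20)
j=7 picked index 7: u0 ∈ [-3/40, 1/8)
intersection: [0, 1/20)

0 1/20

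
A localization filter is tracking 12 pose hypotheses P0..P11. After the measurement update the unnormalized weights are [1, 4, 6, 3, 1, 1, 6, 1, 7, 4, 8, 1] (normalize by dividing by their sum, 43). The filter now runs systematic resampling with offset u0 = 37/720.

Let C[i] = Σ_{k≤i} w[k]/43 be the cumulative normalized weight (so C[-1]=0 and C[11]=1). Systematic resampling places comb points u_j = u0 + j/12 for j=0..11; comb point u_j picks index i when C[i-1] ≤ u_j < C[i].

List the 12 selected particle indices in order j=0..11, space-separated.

1 2 2 3 6 6 8 8 9 10 10 10

C = [1/43, 5/43, 11/43, 14/43, 15/43, 16/43, 22/43, 23/43, 30/43, 34/43, 42/43, 1]
j=0: u_0=37/720 ∈ [1/43, 5/43) → index 1
j=1: u_1=97/720 ∈ [5/43, 11/43) → index 2
j=2: u_2=157/720 ∈ [5/43, 11/43) → index 2
j=3: u_3=217/720 ∈ [11/43, 14/43) → index 3
j=4: u_4=277/720 ∈ [16/43, 22/43) → index 6
j=5: u_5=337/720 ∈ [16/43, 22/43) → index 6
j=6: u_6=397/720 ∈ [23/43, 30/43) → index 8
j=7: u_7=457/720 ∈ [23/43, 30/43) → index 8
j=8: u_8=517/720 ∈ [30/43, 34/43) → index 9
j=9: u_9=577/720 ∈ [34/43, 42/43) → index 10
j=10: u_10=637/720 ∈ [34/43, 42/43) → index 10
j=11: u_11=697/720 ∈ [34/43, 42/43) → index 10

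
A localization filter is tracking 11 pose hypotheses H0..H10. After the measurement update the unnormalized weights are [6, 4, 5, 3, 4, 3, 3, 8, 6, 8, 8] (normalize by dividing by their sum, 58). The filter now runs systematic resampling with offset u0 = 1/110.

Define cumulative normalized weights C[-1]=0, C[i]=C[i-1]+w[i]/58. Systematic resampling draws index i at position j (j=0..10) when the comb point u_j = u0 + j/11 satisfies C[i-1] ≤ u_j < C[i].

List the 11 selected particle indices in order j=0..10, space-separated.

C = [3/29, 5/29, 15/58, 9/29, 11/29, 25/58, 14/29, 18/29, 21/29, 25/29, 1]
j=0: u_0=1/110 ∈ [0, 3/29) → index 0
j=1: u_1=1/10 ∈ [0, 3/29) → index 0
j=2: u_2=21/110 ∈ [5/29, 15/58) → index 2
j=3: u_3=31/110 ∈ [15/58, 9/29) → index 3
j=4: u_4=41/110 ∈ [9/29, 11/29) → index 4
j=5: u_5=51/110 ∈ [25/58, 14/29) → index 6
j=6: u_6=61/110 ∈ [14/29, 18/29) → index 7
j=7: u_7=71/110 ∈ [18/29, 21/29) → index 8
j=8: u_8=81/110 ∈ [21/29, 25/29) → index 9
j=9: u_9=91/110 ∈ [21/29, 25/29) → index 9
j=10: u_10=101/110 ∈ [25/29, 1) → index 10

0 0 2 3 4 6 7 8 9 9 10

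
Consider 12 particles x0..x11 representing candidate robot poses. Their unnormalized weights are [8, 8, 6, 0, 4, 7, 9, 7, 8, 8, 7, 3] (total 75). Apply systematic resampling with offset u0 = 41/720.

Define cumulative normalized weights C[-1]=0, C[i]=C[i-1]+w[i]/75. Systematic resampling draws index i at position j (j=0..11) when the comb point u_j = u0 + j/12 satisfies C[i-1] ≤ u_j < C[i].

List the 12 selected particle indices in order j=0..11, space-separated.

0 1 2 4 5 6 6 7 8 9 10 11

C = [8/75, 16/75, 22/75, 22/75, 26/75, 11/25, 14/25, 49/75, 19/25, 13/15, 24/25, 1]
j=0: u_0=41/720 ∈ [0, 8/75) → index 0
j=1: u_1=101/720 ∈ [8/75, 16/75) → index 1
j=2: u_2=161/720 ∈ [16/75, 22/75) → index 2
j=3: u_3=221/720 ∈ [22/75, 26/75) → index 4
j=4: u_4=281/720 ∈ [26/75, 11/25) → index 5
j=5: u_5=341/720 ∈ [11/25, 14/25) → index 6
j=6: u_6=401/720 ∈ [11/25, 14/25) → index 6
j=7: u_7=461/720 ∈ [14/25, 49/75) → index 7
j=8: u_8=521/720 ∈ [49/75, 19/25) → index 8
j=9: u_9=581/720 ∈ [19/25, 13/15) → index 9
j=10: u_10=641/720 ∈ [13/15, 24/25) → index 10
j=11: u_11=701/720 ∈ [24/25, 1) → index 11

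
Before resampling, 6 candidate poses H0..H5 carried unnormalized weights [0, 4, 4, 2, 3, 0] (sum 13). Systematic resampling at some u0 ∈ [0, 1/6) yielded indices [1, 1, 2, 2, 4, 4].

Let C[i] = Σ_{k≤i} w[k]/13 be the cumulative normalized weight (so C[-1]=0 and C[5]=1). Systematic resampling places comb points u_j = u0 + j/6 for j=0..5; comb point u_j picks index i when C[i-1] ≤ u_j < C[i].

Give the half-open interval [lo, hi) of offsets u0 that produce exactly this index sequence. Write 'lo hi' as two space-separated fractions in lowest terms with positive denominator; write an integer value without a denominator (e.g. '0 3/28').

4/39 3/26

C = [0, 4/13, 8/13, 10/13, 1, 1]
j=0 picked index 1: u0 ∈ [0, 4/13)
j=1 picked index 1: u0 ∈ [-1/6, 11/78)
j=2 picked index 2: u0 ∈ [-1/39, 11/39)
j=3 picked index 2: u0 ∈ [-5/26, 3/26)
j=4 picked index 4: u0 ∈ [4/39, 1/3)
j=5 picked index 4: u0 ∈ [-5/78, 1/6)
intersection: [4/39, 3/26)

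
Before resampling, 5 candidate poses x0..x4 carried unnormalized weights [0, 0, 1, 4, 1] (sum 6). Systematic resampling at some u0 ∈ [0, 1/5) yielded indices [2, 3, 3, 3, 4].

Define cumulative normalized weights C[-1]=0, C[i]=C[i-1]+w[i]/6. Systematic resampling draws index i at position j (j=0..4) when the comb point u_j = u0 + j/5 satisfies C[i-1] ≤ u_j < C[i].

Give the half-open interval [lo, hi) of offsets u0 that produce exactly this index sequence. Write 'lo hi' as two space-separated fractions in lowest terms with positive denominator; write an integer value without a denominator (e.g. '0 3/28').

C = [0, 0, 1/6, 5/6, 1]
j=0 picked index 2: u0 ∈ [0, 1/6)
j=1 picked index 3: u0 ∈ [-1/30, 19/30)
j=2 picked index 3: u0 ∈ [-7/30, 13/30)
j=3 picked index 3: u0 ∈ [-13/30, 7/30)
j=4 picked index 4: u0 ∈ [1/30, 1/5)
intersection: [1/30, 1/6)

1/30 1/6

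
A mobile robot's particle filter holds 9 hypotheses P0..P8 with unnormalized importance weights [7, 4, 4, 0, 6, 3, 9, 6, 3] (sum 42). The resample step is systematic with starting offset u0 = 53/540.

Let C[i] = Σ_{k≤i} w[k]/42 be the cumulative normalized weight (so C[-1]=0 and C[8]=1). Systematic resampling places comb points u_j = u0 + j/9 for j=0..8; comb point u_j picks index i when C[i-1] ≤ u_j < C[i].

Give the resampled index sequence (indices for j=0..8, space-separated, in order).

C = [1/6, 11/42, 5/14, 5/14, 1/2, 4/7, 11/14, 13/14, 1]
j=0: u_0=53/540 ∈ [0, 1/6) → index 0
j=1: u_1=113/540 ∈ [1/6, 11/42) → index 1
j=2: u_2=173/540 ∈ [11/42, 5/14) → index 2
j=3: u_3=233/540 ∈ [5/14, 1/2) → index 4
j=4: u_4=293/540 ∈ [1/2, 4/7) → index 5
j=5: u_5=353/540 ∈ [4/7, 11/14) → index 6
j=6: u_6=413/540 ∈ [4/7, 11/14) → index 6
j=7: u_7=473/540 ∈ [11/14, 13/14) → index 7
j=8: u_8=533/540 ∈ [13/14, 1) → index 8

0 1 2 4 5 6 6 7 8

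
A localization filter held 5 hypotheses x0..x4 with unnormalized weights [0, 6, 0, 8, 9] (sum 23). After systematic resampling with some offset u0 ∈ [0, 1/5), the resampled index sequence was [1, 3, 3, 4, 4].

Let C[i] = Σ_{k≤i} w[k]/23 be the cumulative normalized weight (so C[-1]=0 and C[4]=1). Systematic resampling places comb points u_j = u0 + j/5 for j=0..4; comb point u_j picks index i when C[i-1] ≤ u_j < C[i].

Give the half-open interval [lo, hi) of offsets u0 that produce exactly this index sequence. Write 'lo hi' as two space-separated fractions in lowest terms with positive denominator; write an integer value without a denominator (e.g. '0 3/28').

7/115 1/5

C = [0, 6/23, 6/23, 14/23, 1]
j=0 picked index 1: u0 ∈ [0, 6/23)
j=1 picked index 3: u0 ∈ [7/115, 47/115)
j=2 picked index 3: u0 ∈ [-16/115, 24/115)
j=3 picked index 4: u0 ∈ [1/115, 2/5)
j=4 picked index 4: u0 ∈ [-22/115, 1/5)
intersection: [7/115, 1/5)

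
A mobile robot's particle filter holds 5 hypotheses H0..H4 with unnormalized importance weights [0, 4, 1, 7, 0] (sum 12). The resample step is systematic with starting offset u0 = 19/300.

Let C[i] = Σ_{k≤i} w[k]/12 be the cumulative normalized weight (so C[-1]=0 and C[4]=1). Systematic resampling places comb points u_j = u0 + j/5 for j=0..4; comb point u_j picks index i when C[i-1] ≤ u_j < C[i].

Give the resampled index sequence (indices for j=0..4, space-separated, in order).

C = [0, 1/3, 5/12, 1, 1]
j=0: u_0=19/300 ∈ [0, 1/3) → index 1
j=1: u_1=79/300 ∈ [0, 1/3) → index 1
j=2: u_2=139/300 ∈ [5/12, 1) → index 3
j=3: u_3=199/300 ∈ [5/12, 1) → index 3
j=4: u_4=259/300 ∈ [5/12, 1) → index 3

1 1 3 3 3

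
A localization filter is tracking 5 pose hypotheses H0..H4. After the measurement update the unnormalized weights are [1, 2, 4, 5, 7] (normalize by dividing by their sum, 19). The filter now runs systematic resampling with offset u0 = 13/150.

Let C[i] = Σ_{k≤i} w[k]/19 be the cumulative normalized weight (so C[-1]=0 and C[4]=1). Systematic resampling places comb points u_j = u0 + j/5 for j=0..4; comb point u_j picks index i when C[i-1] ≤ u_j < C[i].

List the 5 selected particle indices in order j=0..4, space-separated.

1 2 3 4 4

C = [1/19, 3/19, 7/19, 12/19, 1]
j=0: u_0=13/150 ∈ [1/19, 3/19) → index 1
j=1: u_1=43/150 ∈ [3/19, 7/19) → index 2
j=2: u_2=73/150 ∈ [7/19, 12/19) → index 3
j=3: u_3=103/150 ∈ [12/19, 1) → index 4
j=4: u_4=133/150 ∈ [12/19, 1) → index 4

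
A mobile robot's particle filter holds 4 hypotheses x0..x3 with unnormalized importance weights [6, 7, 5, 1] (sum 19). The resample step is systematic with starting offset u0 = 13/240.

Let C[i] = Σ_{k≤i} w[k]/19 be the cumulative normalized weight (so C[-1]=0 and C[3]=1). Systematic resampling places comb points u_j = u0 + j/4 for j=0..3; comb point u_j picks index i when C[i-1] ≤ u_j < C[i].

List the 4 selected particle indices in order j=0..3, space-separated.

0 0 1 2

C = [6/19, 13/19, 18/19, 1]
j=0: u_0=13/240 ∈ [0, 6/19) → index 0
j=1: u_1=73/240 ∈ [0, 6/19) → index 0
j=2: u_2=133/240 ∈ [6/19, 13/19) → index 1
j=3: u_3=193/240 ∈ [13/19, 18/19) → index 2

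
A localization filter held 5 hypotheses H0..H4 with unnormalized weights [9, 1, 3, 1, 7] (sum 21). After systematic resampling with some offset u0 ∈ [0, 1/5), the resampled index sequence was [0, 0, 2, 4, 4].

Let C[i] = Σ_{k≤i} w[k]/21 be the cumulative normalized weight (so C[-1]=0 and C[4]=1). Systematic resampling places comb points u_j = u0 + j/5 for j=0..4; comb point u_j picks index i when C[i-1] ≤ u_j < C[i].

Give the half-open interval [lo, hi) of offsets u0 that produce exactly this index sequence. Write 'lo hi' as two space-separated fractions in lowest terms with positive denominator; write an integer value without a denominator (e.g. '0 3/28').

8/105 1/5

C = [3/7, 10/21, 13/21, 2/3, 1]
j=0 picked index 0: u0 ∈ [0, 3/7)
j=1 picked index 0: u0 ∈ [-1/5, 8/35)
j=2 picked index 2: u0 ∈ [8/105, 23/105)
j=3 picked index 4: u0 ∈ [1/15, 2/5)
j=4 picked index 4: u0 ∈ [-2/15, 1/5)
intersection: [8/105, 1/5)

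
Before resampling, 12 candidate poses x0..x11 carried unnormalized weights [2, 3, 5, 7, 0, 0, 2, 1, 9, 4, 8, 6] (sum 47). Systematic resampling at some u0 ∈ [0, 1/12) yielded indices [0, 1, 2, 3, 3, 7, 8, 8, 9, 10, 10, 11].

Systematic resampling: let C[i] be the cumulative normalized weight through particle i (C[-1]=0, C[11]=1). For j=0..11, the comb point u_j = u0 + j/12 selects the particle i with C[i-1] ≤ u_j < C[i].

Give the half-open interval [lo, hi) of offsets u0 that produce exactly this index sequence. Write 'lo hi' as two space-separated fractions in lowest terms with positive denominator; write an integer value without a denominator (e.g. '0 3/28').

C = [2/47, 5/47, 10/47, 17/47, 17/47, 17/47, 19/47, 20/47, 29/47, 33/47, 41/47, 1]
j=0 picked index 0: u0 ∈ [0, 2/47)
j=1 picked index 1: u0 ∈ [-23/564, 13/564)
j=2 picked index 2: u0 ∈ [-17/282, 13/282)
j=3 picked index 3: u0 ∈ [-7/188, 21/188)
j=4 picked index 3: u0 ∈ [-17/141, 4/141)
j=5 picked index 7: u0 ∈ [-7/564, 5/564)
j=6 picked index 8: u0 ∈ [-7/94, 11/94)
j=7 picked index 8: u0 ∈ [-89/564, 19/564)
j=8 picked index 9: u0 ∈ [-7/141, 5/141)
j=9 picked index 10: u0 ∈ [-9/188, 23/188)
j=10 picked index 10: u0 ∈ [-37/282, 11/282)
j=11 picked index 11: u0 ∈ [-25/564, 1/12)
intersection: [0, 5/564)

0 5/564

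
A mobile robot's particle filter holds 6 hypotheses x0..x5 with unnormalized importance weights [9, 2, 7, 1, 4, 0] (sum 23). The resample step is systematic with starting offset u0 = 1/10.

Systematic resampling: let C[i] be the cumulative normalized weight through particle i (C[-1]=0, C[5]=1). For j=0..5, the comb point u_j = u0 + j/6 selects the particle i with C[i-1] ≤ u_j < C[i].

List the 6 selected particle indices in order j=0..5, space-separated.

C = [9/23, 11/23, 18/23, 19/23, 1, 1]
j=0: u_0=1/10 ∈ [0, 9/23) → index 0
j=1: u_1=4/15 ∈ [0, 9/23) → index 0
j=2: u_2=13/30 ∈ [9/23, 11/23) → index 1
j=3: u_3=3/5 ∈ [11/23, 18/23) → index 2
j=4: u_4=23/30 ∈ [11/23, 18/23) → index 2
j=5: u_5=14/15 ∈ [19/23, 1) → index 4

0 0 1 2 2 4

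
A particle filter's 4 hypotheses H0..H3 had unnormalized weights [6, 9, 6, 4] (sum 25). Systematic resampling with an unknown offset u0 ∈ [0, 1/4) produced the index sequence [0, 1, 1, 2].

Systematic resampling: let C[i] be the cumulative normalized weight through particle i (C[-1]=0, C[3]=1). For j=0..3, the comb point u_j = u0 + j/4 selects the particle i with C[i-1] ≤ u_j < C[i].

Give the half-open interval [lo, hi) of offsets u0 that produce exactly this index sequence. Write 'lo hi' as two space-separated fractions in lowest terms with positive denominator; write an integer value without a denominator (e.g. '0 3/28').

0 9/100

C = [6/25, 3/5, 21/25, 1]
j=0 picked index 0: u0 ∈ [0, 6/25)
j=1 picked index 1: u0 ∈ [-1/100, 7/20)
j=2 picked index 1: u0 ∈ [-13/50, 1/10)
j=3 picked index 2: u0 ∈ [-3/20, 9/100)
intersection: [0, 9/100)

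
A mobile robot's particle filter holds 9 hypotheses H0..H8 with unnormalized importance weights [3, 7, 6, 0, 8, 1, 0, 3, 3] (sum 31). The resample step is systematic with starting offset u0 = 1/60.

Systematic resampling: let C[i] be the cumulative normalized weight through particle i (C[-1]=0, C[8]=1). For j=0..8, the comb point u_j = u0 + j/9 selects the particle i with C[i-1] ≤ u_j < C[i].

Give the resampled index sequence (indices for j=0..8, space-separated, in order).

C = [3/31, 10/31, 16/31, 16/31, 24/31, 25/31, 25/31, 28/31, 1]
j=0: u_0=1/60 ∈ [0, 3/31) → index 0
j=1: u_1=23/180 ∈ [3/31, 10/31) → index 1
j=2: u_2=43/180 ∈ [3/31, 10/31) → index 1
j=3: u_3=7/20 ∈ [10/31, 16/31) → index 2
j=4: u_4=83/180 ∈ [10/31, 16/31) → index 2
j=5: u_5=103/180 ∈ [16/31, 24/31) → index 4
j=6: u_6=41/60 ∈ [16/31, 24/31) → index 4
j=7: u_7=143/180 ∈ [24/31, 25/31) → index 5
j=8: u_8=163/180 ∈ [28/31, 1) → index 8

0 1 1 2 2 4 4 5 8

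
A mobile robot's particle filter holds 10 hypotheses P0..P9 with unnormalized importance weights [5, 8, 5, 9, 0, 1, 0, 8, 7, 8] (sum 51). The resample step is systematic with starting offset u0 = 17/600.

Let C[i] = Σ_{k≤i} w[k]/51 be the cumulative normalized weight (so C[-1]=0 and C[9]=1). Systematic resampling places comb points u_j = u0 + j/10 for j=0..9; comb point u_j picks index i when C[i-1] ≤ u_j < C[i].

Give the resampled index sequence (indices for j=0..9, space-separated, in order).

C = [5/51, 13/51, 6/17, 9/17, 9/17, 28/51, 28/51, 12/17, 43/51, 1]
j=0: u_0=17/600 ∈ [0, 5/51) → index 0
j=1: u_1=77/600 ∈ [5/51, 13/51) → index 1
j=2: u_2=137/600 ∈ [5/51, 13/51) → index 1
j=3: u_3=197/600 ∈ [13/51, 6/17) → index 2
j=4: u_4=257/600 ∈ [6/17, 9/17) → index 3
j=5: u_5=317/600 ∈ [6/17, 9/17) → index 3
j=6: u_6=377/600 ∈ [28/51, 12/17) → index 7
j=7: u_7=437/600 ∈ [12/17, 43/51) → index 8
j=8: u_8=497/600 ∈ [12/17, 43/51) → index 8
j=9: u_9=557/600 ∈ [43/51, 1) → index 9

0 1 1 2 3 3 7 8 8 9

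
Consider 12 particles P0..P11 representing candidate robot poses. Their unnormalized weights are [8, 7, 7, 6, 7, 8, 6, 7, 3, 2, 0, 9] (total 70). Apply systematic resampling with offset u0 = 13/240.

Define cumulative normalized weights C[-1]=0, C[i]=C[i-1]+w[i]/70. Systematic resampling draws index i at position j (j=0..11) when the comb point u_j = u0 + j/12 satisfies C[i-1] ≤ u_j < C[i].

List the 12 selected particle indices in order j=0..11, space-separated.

C = [4/35, 3/14, 11/35, 2/5, 1/2, 43/70, 7/10, 4/5, 59/70, 61/70, 61/70, 1]
j=0: u_0=13/240 ∈ [0, 4/35) → index 0
j=1: u_1=11/80 ∈ [4/35, 3/14) → index 1
j=2: u_2=53/240 ∈ [3/14, 11/35) → index 2
j=3: u_3=73/240 ∈ [3/14, 11/35) → index 2
j=4: u_4=31/80 ∈ [11/35, 2/5) → index 3
j=5: u_5=113/240 ∈ [2/5, 1/2) → index 4
j=6: u_6=133/240 ∈ [1/2, 43/70) → index 5
j=7: u_7=51/80 ∈ [43/70, 7/10) → index 6
j=8: u_8=173/240 ∈ [7/10, 4/5) → index 7
j=9: u_9=193/240 ∈ [4/5, 59/70) → index 8
j=10: u_10=71/80 ∈ [61/70, 1) → index 11
j=11: u_11=233/240 ∈ [61/70, 1) → index 11

0 1 2 2 3 4 5 6 7 8 11 11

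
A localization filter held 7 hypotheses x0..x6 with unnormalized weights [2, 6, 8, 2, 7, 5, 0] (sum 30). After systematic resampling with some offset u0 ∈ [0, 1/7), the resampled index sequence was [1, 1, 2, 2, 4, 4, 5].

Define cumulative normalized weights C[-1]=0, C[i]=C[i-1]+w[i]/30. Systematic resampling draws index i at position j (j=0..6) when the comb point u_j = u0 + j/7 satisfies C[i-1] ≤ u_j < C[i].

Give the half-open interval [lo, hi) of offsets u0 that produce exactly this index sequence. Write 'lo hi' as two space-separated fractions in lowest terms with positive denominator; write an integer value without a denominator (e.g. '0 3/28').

1/15 11/105

C = [1/15, 4/15, 8/15, 3/5, 5/6, 1, 1]
j=0 picked index 1: u0 ∈ [1/15, 4/15)
j=1 picked index 1: u0 ∈ [-8/105, 13/105)
j=2 picked index 2: u0 ∈ [-2/105, 26/105)
j=3 picked index 2: u0 ∈ [-17/105, 11/105)
j=4 picked index 4: u0 ∈ [1/35, 11/42)
j=5 picked index 4: u0 ∈ [-4/35, 5/42)
j=6 picked index 5: u0 ∈ [-1/42, 1/7)
intersection: [1/15, 11/105)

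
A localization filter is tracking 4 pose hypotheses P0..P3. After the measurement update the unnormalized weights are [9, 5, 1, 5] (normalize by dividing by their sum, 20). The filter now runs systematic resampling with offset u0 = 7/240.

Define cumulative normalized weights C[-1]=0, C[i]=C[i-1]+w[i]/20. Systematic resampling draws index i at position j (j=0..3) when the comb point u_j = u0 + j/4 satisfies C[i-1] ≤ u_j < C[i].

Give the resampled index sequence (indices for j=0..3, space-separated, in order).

C = [9/20, 7/10, 3/4, 1]
j=0: u_0=7/240 ∈ [0, 9/20) → index 0
j=1: u_1=67/240 ∈ [0, 9/20) → index 0
j=2: u_2=127/240 ∈ [9/20, 7/10) → index 1
j=3: u_3=187/240 ∈ [3/4, 1) → index 3

0 0 1 3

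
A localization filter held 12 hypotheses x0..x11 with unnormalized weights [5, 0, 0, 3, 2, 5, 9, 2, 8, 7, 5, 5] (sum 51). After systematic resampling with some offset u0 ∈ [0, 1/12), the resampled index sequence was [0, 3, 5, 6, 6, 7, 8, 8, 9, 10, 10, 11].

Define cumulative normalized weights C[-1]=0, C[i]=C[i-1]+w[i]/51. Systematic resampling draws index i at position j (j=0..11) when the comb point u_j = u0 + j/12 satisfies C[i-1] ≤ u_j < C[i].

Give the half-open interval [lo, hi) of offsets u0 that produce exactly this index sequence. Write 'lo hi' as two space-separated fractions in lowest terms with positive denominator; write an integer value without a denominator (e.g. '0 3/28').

11/204 7/102

C = [5/51, 5/51, 5/51, 8/51, 10/51, 5/17, 8/17, 26/51, 2/3, 41/51, 46/51, 1]
j=0 picked index 0: u0 ∈ [0, 5/51)
j=1 picked index 3: u0 ∈ [1/68, 5/68)
j=2 picked index 5: u0 ∈ [1/34, 13/102)
j=3 picked index 6: u0 ∈ [3/68, 15/68)
j=4 picked index 6: u0 ∈ [-2/51, 7/51)
j=5 picked index 7: u0 ∈ [11/204, 19/204)
j=6 picked index 8: u0 ∈ [1/102, 1/6)
j=7 picked index 8: u0 ∈ [-5/68, 1/12)
j=8 picked index 9: u0 ∈ [0, 7/51)
j=9 picked index 10: u0 ∈ [11/204, 31/204)
j=10 picked index 10: u0 ∈ [-1/34, 7/102)
j=11 picked index 11: u0 ∈ [-1/68, 1/12)
intersection: [11/204, 7/102)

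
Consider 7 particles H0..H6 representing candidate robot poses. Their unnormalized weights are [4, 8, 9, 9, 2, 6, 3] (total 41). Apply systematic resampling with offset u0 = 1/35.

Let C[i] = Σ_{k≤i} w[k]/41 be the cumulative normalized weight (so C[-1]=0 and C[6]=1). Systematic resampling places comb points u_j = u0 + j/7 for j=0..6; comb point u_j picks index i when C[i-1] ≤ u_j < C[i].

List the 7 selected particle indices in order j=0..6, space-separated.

0 1 2 2 3 4 5

C = [4/41, 12/41, 21/41, 30/41, 32/41, 38/41, 1]
j=0: u_0=1/35 ∈ [0, 4/41) → index 0
j=1: u_1=6/35 ∈ [4/41, 12/41) → index 1
j=2: u_2=11/35 ∈ [12/41, 21/41) → index 2
j=3: u_3=16/35 ∈ [12/41, 21/41) → index 2
j=4: u_4=3/5 ∈ [21/41, 30/41) → index 3
j=5: u_5=26/35 ∈ [30/41, 32/41) → index 4
j=6: u_6=31/35 ∈ [32/41, 38/41) → index 5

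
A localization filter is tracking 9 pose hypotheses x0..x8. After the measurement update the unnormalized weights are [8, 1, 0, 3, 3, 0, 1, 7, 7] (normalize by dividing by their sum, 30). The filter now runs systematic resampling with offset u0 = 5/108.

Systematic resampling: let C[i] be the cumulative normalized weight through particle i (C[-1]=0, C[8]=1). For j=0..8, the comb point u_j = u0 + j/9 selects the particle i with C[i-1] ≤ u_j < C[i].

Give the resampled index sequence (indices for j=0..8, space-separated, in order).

C = [4/15, 3/10, 3/10, 2/5, 1/2, 1/2, 8/15, 23/30, 1]
j=0: u_0=5/108 ∈ [0, 4/15) → index 0
j=1: u_1=17/108 ∈ [0, 4/15) → index 0
j=2: u_2=29/108 ∈ [4/15, 3/10) → index 1
j=3: u_3=41/108 ∈ [3/10, 2/5) → index 3
j=4: u_4=53/108 ∈ [2/5, 1/2) → index 4
j=5: u_5=65/108 ∈ [8/15, 23/30) → index 7
j=6: u_6=77/108 ∈ [8/15, 23/30) → index 7
j=7: u_7=89/108 ∈ [23/30, 1) → index 8
j=8: u_8=101/108 ∈ [23/30, 1) → index 8

0 0 1 3 4 7 7 8 8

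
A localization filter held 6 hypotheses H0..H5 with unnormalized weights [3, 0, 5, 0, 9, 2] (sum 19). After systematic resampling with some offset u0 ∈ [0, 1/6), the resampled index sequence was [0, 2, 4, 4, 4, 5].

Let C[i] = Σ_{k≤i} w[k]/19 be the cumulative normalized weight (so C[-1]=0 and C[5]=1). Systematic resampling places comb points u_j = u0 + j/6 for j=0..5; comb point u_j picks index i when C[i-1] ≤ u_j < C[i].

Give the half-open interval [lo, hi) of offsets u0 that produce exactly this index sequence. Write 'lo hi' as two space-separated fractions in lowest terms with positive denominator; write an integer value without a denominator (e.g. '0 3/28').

C = [3/19, 3/19, 8/19, 8/19, 17/19, 1]
j=0 picked index 0: u0 ∈ [0, 3/19)
j=1 picked index 2: u0 ∈ [-1/114, 29/114)
j=2 picked index 4: u0 ∈ [5/57, 32/57)
j=3 picked index 4: u0 ∈ [-3/38, 15/38)
j=4 picked index 4: u0 ∈ [-14/57, 13/57)
j=5 picked index 5: u0 ∈ [7/114, 1/6)
intersection: [5/57, 3/19)

5/57 3/19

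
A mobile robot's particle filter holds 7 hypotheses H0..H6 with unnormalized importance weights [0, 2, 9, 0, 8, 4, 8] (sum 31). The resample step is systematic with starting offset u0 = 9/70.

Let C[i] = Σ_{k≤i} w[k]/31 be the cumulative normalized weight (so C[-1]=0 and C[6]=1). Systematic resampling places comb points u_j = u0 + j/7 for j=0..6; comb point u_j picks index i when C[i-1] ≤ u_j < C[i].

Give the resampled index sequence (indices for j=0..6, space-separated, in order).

2 2 4 4 5 6 6

C = [0, 2/31, 11/31, 11/31, 19/31, 23/31, 1]
j=0: u_0=9/70 ∈ [2/31, 11/31) → index 2
j=1: u_1=19/70 ∈ [2/31, 11/31) → index 2
j=2: u_2=29/70 ∈ [11/31, 19/31) → index 4
j=3: u_3=39/70 ∈ [11/31, 19/31) → index 4
j=4: u_4=7/10 ∈ [19/31, 23/31) → index 5
j=5: u_5=59/70 ∈ [23/31, 1) → index 6
j=6: u_6=69/70 ∈ [23/31, 1) → index 6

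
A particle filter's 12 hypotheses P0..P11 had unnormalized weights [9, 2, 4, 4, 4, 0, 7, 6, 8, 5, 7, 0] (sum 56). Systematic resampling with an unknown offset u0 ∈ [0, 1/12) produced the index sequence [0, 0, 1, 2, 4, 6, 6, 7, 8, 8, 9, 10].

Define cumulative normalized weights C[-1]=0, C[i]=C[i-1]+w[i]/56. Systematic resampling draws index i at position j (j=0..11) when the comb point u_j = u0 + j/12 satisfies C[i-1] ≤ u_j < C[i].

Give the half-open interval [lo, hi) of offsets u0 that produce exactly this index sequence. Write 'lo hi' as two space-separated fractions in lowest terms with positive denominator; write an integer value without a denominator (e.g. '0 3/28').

1/168 1/56

C = [9/56, 11/56, 15/56, 19/56, 23/56, 23/56, 15/28, 9/14, 11/14, 7/8, 1, 1]
j=0 picked index 0: u0 ∈ [0, 9/56)
j=1 picked index 0: u0 ∈ [-1/12, 13/168)
j=2 picked index 1: u0 ∈ [-1/168, 5/168)
j=3 picked index 2: u0 ∈ [-3/56, 1/56)
j=4 picked index 4: u0 ∈ [1/168, 13/168)
j=5 picked index 6: u0 ∈ [-1/168, 5/42)
j=6 picked index 6: u0 ∈ [-5/56, 1/28)
j=7 picked index 7: u0 ∈ [-1/21, 5/84)
j=8 picked index 8: u0 ∈ [-1/42, 5/42)
j=9 picked index 8: u0 ∈ [-3/28, 1/28)
j=10 picked index 9: u0 ∈ [-1/21, 1/24)
j=11 picked index 10: u0 ∈ [-1/24, 1/12)
intersection: [1/168, 1/56)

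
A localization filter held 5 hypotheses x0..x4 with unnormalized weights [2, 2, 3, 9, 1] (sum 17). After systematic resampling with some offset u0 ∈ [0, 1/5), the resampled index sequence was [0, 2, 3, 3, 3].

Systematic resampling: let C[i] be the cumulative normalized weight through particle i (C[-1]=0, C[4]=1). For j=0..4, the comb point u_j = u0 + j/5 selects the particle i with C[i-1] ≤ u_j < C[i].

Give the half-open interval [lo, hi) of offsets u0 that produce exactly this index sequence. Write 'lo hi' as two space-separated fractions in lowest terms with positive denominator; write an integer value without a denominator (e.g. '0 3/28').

3/85 2/17

C = [2/17, 4/17, 7/17, 16/17, 1]
j=0 picked index 0: u0 ∈ [0, 2/17)
j=1 picked index 2: u0 ∈ [3/85, 18/85)
j=2 picked index 3: u0 ∈ [1/85, 46/85)
j=3 picked index 3: u0 ∈ [-16/85, 29/85)
j=4 picked index 3: u0 ∈ [-33/85, 12/85)
intersection: [3/85, 2/17)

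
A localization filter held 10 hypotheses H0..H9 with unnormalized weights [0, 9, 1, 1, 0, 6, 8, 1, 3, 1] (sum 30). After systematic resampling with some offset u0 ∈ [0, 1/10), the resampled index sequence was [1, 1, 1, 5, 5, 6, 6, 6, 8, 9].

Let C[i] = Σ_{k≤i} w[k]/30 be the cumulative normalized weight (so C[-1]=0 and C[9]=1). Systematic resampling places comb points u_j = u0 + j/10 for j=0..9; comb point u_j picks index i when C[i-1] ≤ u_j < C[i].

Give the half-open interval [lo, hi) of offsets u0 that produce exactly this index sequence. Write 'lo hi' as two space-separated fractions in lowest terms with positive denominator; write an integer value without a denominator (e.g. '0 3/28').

1/15 1/10

C = [0, 3/10, 1/3, 11/30, 11/30, 17/30, 5/6, 13/15, 29/30, 1]
j=0 picked index 1: u0 ∈ [0, 3/10)
j=1 picked index 1: u0 ∈ [-1/10, 1/5)
j=2 picked index 1: u0 ∈ [-1/5, 1/10)
j=3 picked index 5: u0 ∈ [1/15, 4/15)
j=4 picked index 5: u0 ∈ [-1/30, 1/6)
j=5 picked index 6: u0 ∈ [1/15, 1/3)
j=6 picked index 6: u0 ∈ [-1/30, 7/30)
j=7 picked index 6: u0 ∈ [-2/15, 2/15)
j=8 picked index 8: u0 ∈ [1/15, 1/6)
j=9 picked index 9: u0 ∈ [1/15, 1/10)
intersection: [1/15, 1/10)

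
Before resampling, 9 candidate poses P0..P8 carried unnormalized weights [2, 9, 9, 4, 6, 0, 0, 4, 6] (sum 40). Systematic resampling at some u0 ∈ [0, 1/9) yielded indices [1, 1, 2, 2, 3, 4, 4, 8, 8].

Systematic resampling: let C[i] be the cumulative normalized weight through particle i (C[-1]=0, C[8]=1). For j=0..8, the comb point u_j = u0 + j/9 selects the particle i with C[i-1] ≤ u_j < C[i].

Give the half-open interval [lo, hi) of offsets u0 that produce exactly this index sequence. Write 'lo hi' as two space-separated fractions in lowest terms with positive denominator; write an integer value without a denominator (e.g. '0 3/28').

C = [1/20, 11/40, 1/2, 3/5, 3/4, 3/4, 3/4, 17/20, 1]
j=0 picked index 1: u0 ∈ [1/20, 11/40)
j=1 picked index 1: u0 ∈ [-11/180, 59/360)
j=2 picked index 2: u0 ∈ [19/360, 5/18)
j=3 picked index 2: u0 ∈ [-7/120, 1/6)
j=4 picked index 3: u0 ∈ [1/18, 7/45)
j=5 picked index 4: u0 ∈ [2/45, 7/36)
j=6 picked index 4: u0 ∈ [-1/15, 1/12)
j=7 picked index 8: u0 ∈ [13/180, 2/9)
j=8 picked index 8: u0 ∈ [-7/180, 1/9)
intersection: [13/180, 1/12)

13/180 1/12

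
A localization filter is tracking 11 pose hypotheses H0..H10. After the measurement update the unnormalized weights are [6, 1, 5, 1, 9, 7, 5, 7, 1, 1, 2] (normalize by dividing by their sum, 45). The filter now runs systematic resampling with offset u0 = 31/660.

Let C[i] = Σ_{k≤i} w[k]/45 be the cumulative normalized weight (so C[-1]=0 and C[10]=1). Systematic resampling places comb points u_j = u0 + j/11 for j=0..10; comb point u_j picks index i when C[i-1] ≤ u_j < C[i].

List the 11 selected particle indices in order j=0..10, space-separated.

0 1 2 4 4 5 5 6 7 7 10

C = [2/15, 7/45, 4/15, 13/45, 22/45, 29/45, 34/45, 41/45, 14/15, 43/45, 1]
j=0: u_0=31/660 ∈ [0, 2/15) → index 0
j=1: u_1=91/660 ∈ [2/15, 7/45) → index 1
j=2: u_2=151/660 ∈ [7/45, 4/15) → index 2
j=3: u_3=211/660 ∈ [13/45, 22/45) → index 4
j=4: u_4=271/660 ∈ [13/45, 22/45) → index 4
j=5: u_5=331/660 ∈ [22/45, 29/45) → index 5
j=6: u_6=391/660 ∈ [22/45, 29/45) → index 5
j=7: u_7=41/60 ∈ [29/45, 34/45) → index 6
j=8: u_8=511/660 ∈ [34/45, 41/45) → index 7
j=9: u_9=571/660 ∈ [34/45, 41/45) → index 7
j=10: u_10=631/660 ∈ [43/45, 1) → index 10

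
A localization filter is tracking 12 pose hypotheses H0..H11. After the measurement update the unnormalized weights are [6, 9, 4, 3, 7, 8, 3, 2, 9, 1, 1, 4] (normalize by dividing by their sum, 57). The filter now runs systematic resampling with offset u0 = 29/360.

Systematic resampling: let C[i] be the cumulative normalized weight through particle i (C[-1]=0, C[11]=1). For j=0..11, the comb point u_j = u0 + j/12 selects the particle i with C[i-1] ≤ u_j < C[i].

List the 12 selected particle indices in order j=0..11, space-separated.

C = [2/19, 5/19, 1/3, 22/57, 29/57, 37/57, 40/57, 14/19, 17/19, 52/57, 53/57, 1]
j=0: u_0=29/360 ∈ [0, 2/19) → index 0
j=1: u_1=59/360 ∈ [2/19, 5/19) → index 1
j=2: u_2=89/360 ∈ [2/19, 5/19) → index 1
j=3: u_3=119/360 ∈ [5/19, 1/3) → index 2
j=4: u_4=149/360 ∈ [22/57, 29/57) → index 4
j=5: u_5=179/360 ∈ [22/57, 29/57) → index 4
j=6: u_6=209/360 ∈ [29/57, 37/57) → index 5
j=7: u_7=239/360 ∈ [37/57, 40/57) → index 6
j=8: u_8=269/360 ∈ [14/19, 17/19) → index 8
j=9: u_9=299/360 ∈ [14/19, 17/19) → index 8
j=10: u_10=329/360 ∈ [52/57, 53/57) → index 10
j=11: u_11=359/360 ∈ [53/57, 1) → index 11

0 1 1 2 4 4 5 6 8 8 10 11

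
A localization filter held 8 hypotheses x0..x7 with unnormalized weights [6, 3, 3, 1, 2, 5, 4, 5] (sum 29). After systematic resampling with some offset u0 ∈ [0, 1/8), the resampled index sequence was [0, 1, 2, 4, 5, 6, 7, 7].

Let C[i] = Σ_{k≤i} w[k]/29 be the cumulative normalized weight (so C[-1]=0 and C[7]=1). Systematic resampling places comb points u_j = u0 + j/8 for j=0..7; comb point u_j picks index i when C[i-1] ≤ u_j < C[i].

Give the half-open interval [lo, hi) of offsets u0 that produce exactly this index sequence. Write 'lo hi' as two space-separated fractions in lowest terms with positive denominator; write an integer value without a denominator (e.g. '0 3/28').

C = [6/29, 9/29, 12/29, 13/29, 15/29, 20/29, 24/29, 1]
j=0 picked index 0: u0 ∈ [0, 6/29)
j=1 picked index 1: u0 ∈ [19/232, 43/232)
j=2 picked index 2: u0 ∈ [7/116, 19/116)
j=3 picked index 4: u0 ∈ [17/232, 33/232)
j=4 picked index 5: u0 ∈ [1/58, 11/58)
j=5 picked index 6: u0 ∈ [15/232, 47/232)
j=6 picked index 7: u0 ∈ [9/116, 1/4)
j=7 picked index 7: u0 ∈ [-11/232, 1/8)
intersection: [19/232, 1/8)

19/232 1/8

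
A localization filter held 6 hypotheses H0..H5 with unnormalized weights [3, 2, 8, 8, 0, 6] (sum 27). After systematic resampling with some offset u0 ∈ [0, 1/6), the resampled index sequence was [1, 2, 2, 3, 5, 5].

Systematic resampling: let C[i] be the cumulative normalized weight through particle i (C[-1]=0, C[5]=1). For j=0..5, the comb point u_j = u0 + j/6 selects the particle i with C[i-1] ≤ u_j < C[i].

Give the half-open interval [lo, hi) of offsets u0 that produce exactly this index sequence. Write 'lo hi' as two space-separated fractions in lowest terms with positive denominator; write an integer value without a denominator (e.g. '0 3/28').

C = [1/9, 5/27, 13/27, 7/9, 7/9, 1]
j=0 picked index 1: u0 ∈ [1/9, 5/27)
j=1 picked index 2: u0 ∈ [1/54, 17/54)
j=2 picked index 2: u0 ∈ [-4/27, 4/27)
j=3 picked index 3: u0 ∈ [-1/54, 5/18)
j=4 picked index 5: u0 ∈ [1/9, 1/3)
j=5 picked index 5: u0 ∈ [-1/18, 1/6)
intersection: [1/9, 4/27)

1/9 4/27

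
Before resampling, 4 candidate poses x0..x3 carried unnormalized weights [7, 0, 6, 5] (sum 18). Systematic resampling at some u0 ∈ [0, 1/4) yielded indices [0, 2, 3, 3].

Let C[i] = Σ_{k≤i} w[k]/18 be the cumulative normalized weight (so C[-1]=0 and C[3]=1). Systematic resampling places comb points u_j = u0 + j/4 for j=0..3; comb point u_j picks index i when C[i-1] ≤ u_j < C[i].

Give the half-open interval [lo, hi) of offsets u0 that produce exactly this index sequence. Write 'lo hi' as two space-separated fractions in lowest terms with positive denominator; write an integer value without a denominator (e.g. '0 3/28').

C = [7/18, 7/18, 13/18, 1]
j=0 picked index 0: u0 ∈ [0, 7/18)
j=1 picked index 2: u0 ∈ [5/36, 17/36)
j=2 picked index 3: u0 ∈ [2/9, 1/2)
j=3 picked index 3: u0 ∈ [-1/36, 1/4)
intersection: [2/9, 1/4)

2/9 1/4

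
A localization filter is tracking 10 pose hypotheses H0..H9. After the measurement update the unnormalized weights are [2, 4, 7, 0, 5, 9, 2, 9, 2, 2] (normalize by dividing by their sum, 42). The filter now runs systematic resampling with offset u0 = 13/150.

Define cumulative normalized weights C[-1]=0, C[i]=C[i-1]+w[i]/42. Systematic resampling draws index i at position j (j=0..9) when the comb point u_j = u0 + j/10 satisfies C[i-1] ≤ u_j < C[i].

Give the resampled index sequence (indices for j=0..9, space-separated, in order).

C = [1/21, 1/7, 13/42, 13/42, 3/7, 9/14, 29/42, 19/21, 20/21, 1]
j=0: u_0=13/150 ∈ [1/21, 1/7) → index 1
j=1: u_1=14/75 ∈ [1/7, 13/42) → index 2
j=2: u_2=43/150 ∈ [1/7, 13/42) → index 2
j=3: u_3=29/75 ∈ [13/42, 3/7) → index 4
j=4: u_4=73/150 ∈ [3/7, 9/14) → index 5
j=5: u_5=44/75 ∈ [3/7, 9/14) → index 5
j=6: u_6=103/150 ∈ [9/14, 29/42) → index 6
j=7: u_7=59/75 ∈ [29/42, 19/21) → index 7
j=8: u_8=133/150 ∈ [29/42, 19/21) → index 7
j=9: u_9=74/75 ∈ [20/21, 1) → index 9

1 2 2 4 5 5 6 7 7 9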